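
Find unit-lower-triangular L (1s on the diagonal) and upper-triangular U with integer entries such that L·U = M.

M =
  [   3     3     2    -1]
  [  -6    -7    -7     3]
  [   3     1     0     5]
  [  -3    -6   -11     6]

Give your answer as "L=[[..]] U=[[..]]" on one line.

L=[[1,0,0,0],[-2,1,0,0],[1,2,1,0],[-1,3,0,1]] U=[[3,3,2,-1],[0,-1,-3,1],[0,0,4,4],[0,0,0,2]]

  row1 -= -2·row0 → [0,-1,-3,1]
  row2 -= 1·row0 → [0,-2,-2,6]
  row3 -= -1·row0 → [0,-3,-9,5]
  row2 -= 2·row1 → [0,0,4,4]
  row3 -= 3·row1 → [0,0,0,2]
  row3 -= 0·row2 → [0,0,0,2]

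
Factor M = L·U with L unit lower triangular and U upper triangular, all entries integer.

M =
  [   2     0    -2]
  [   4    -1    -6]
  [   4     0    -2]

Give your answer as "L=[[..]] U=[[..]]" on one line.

L=[[1,0,0],[2,1,0],[2,0,1]] U=[[2,0,-2],[0,-1,-2],[0,0,2]]

  row1 -= 2·row0 → [0,-1,-2]
  row2 -= 2·row0 → [0,0,2]
  row2 -= 0·row1 → [0,0,2]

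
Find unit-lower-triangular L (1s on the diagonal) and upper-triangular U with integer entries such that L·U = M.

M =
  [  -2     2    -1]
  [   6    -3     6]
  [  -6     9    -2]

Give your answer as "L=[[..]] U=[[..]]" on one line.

  row1 -= -3·row0 → [0,3,3]
  row2 -= 3·row0 → [0,3,1]
  row2 -= 1·row1 → [0,0,-2]

L=[[1,0,0],[-3,1,0],[3,1,1]] U=[[-2,2,-1],[0,3,3],[0,0,-2]]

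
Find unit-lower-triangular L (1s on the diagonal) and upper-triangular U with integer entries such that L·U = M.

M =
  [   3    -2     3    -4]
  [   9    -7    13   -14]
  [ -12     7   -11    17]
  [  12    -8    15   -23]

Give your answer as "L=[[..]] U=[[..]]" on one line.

  row1 -= 3·row0 → [0,-1,4,-2]
  row2 -= -4·row0 → [0,-1,1,1]
  row3 -= 4·row0 → [0,0,3,-7]
  row2 -= 1·row1 → [0,0,-3,3]
  row3 -= 0·row1 → [0,0,3,-7]
  row3 -= -1·row2 → [0,0,0,-4]

L=[[1,0,0,0],[3,1,0,0],[-4,1,1,0],[4,0,-1,1]] U=[[3,-2,3,-4],[0,-1,4,-2],[0,0,-3,3],[0,0,0,-4]]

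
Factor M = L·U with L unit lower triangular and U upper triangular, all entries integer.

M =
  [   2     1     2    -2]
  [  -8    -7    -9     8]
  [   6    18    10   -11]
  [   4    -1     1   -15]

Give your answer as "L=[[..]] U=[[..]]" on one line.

  r1 -= -4·r0 → [0,-3,-1,0]
  r2 -= 3·r0 → [0,15,4,-5]
  r3 -= 2·r0 → [0,-3,-3,-11]
  r2 -= -5·r1 → [0,0,-1,-5]
  r3 -= 1·r1 → [0,0,-2,-11]
  r3 -= 2·r2 → [0,0,0,-1]

L=[[1,0,0,0],[-4,1,0,0],[3,-5,1,0],[2,1,2,1]] U=[[2,1,2,-2],[0,-3,-1,0],[0,0,-1,-5],[0,0,0,-1]]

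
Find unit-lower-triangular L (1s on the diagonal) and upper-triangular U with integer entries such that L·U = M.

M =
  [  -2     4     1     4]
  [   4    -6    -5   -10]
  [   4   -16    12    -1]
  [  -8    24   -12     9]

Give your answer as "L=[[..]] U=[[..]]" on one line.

  R1 -= -2·R0 → [0,2,-3,-2]
  R2 -= -2·R0 → [0,-8,14,7]
  R3 -= 4·R0 → [0,8,-16,-7]
  R2 -= -4·R1 → [0,0,2,-1]
  R3 -= 4·R1 → [0,0,-4,1]
  R3 -= -2·R2 → [0,0,0,-1]

L=[[1,0,0,0],[-2,1,0,0],[-2,-4,1,0],[4,4,-2,1]] U=[[-2,4,1,4],[0,2,-3,-2],[0,0,2,-1],[0,0,0,-1]]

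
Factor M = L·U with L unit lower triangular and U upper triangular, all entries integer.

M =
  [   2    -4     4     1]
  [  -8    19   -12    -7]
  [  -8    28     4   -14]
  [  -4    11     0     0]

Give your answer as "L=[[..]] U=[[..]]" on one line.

  r1 -= -4·r0 → [0,3,4,-3]
  r2 -= -4·r0 → [0,12,20,-10]
  r3 -= -2·r0 → [0,3,8,2]
  r2 -= 4·r1 → [0,0,4,2]
  r3 -= 1·r1 → [0,0,4,5]
  r3 -= 1·r2 → [0,0,0,3]

L=[[1,0,0,0],[-4,1,0,0],[-4,4,1,0],[-2,1,1,1]] U=[[2,-4,4,1],[0,3,4,-3],[0,0,4,2],[0,0,0,3]]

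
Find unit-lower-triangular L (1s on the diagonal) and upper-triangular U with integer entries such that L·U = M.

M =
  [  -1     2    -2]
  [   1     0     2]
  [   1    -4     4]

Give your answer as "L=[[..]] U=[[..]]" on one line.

L=[[1,0,0],[-1,1,0],[-1,-1,1]] U=[[-1,2,-2],[0,2,0],[0,0,2]]

  R1 -= -1·R0 → [0,2,0]
  R2 -= -1·R0 → [0,-2,2]
  R2 -= -1·R1 → [0,0,2]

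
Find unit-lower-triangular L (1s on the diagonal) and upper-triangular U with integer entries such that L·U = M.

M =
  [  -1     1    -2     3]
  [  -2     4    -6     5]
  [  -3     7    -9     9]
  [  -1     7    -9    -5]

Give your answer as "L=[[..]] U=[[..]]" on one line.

  row1 -= 2·row0 → [0,2,-2,-1]
  row2 -= 3·row0 → [0,4,-3,0]
  row3 -= 1·row0 → [0,6,-7,-8]
  row2 -= 2·row1 → [0,0,1,2]
  row3 -= 3·row1 → [0,0,-1,-5]
  row3 -= -1·row2 → [0,0,0,-3]

L=[[1,0,0,0],[2,1,0,0],[3,2,1,0],[1,3,-1,1]] U=[[-1,1,-2,3],[0,2,-2,-1],[0,0,1,2],[0,0,0,-3]]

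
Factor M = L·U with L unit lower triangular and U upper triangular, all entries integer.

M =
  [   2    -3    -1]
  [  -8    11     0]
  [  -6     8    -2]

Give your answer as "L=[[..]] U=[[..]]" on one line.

  R1 -= -4·R0 → [0,-1,-4]
  R2 -= -3·R0 → [0,-1,-5]
  R2 -= 1·R1 → [0,0,-1]

L=[[1,0,0],[-4,1,0],[-3,1,1]] U=[[2,-3,-1],[0,-1,-4],[0,0,-1]]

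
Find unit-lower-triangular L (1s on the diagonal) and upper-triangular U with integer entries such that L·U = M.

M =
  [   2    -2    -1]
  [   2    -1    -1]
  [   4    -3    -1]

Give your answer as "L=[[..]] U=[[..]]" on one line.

  r1 -= 1·r0 → [0,1,0]
  r2 -= 2·r0 → [0,1,1]
  r2 -= 1·r1 → [0,0,1]

L=[[1,0,0],[1,1,0],[2,1,1]] U=[[2,-2,-1],[0,1,0],[0,0,1]]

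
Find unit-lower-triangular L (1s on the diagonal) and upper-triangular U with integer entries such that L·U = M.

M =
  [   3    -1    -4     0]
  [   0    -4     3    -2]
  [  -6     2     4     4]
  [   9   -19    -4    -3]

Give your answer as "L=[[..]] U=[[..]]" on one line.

  R1 -= 0·R0 → [0,-4,3,-2]
  R2 -= -2·R0 → [0,0,-4,4]
  R3 -= 3·R0 → [0,-16,8,-3]
  R2 -= 0·R1 → [0,0,-4,4]
  R3 -= 4·R1 → [0,0,-4,5]
  R3 -= 1·R2 → [0,0,0,1]

L=[[1,0,0,0],[0,1,0,0],[-2,0,1,0],[3,4,1,1]] U=[[3,-1,-4,0],[0,-4,3,-2],[0,0,-4,4],[0,0,0,1]]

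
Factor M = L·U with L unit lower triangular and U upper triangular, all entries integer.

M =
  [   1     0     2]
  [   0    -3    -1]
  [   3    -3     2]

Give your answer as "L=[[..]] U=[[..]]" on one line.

L=[[1,0,0],[0,1,0],[3,1,1]] U=[[1,0,2],[0,-3,-1],[0,0,-3]]

  R1 -= 0·R0 → [0,-3,-1]
  R2 -= 3·R0 → [0,-3,-4]
  R2 -= 1·R1 → [0,0,-3]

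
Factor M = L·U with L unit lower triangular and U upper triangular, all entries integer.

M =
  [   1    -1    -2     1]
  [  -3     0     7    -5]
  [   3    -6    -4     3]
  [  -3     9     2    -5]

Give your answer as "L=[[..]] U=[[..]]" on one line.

  row1 -= -3·row0 → [0,-3,1,-2]
  row2 -= 3·row0 → [0,-3,2,0]
  row3 -= -3·row0 → [0,6,-4,-2]
  row2 -= 1·row1 → [0,0,1,2]
  row3 -= -2·row1 → [0,0,-2,-6]
  row3 -= -2·row2 → [0,0,0,-2]

L=[[1,0,0,0],[-3,1,0,0],[3,1,1,0],[-3,-2,-2,1]] U=[[1,-1,-2,1],[0,-3,1,-2],[0,0,1,2],[0,0,0,-2]]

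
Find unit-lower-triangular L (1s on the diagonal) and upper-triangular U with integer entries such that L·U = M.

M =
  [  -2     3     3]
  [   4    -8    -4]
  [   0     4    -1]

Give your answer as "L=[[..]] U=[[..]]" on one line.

  R1 -= -2·R0 → [0,-2,2]
  R2 -= 0·R0 → [0,4,-1]
  R2 -= -2·R1 → [0,0,3]

L=[[1,0,0],[-2,1,0],[0,-2,1]] U=[[-2,3,3],[0,-2,2],[0,0,3]]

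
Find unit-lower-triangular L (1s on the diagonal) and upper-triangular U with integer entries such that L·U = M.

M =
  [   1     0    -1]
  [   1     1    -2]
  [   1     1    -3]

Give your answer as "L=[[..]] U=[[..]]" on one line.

  R1 -= 1·R0 → [0,1,-1]
  R2 -= 1·R0 → [0,1,-2]
  R2 -= 1·R1 → [0,0,-1]

L=[[1,0,0],[1,1,0],[1,1,1]] U=[[1,0,-1],[0,1,-1],[0,0,-1]]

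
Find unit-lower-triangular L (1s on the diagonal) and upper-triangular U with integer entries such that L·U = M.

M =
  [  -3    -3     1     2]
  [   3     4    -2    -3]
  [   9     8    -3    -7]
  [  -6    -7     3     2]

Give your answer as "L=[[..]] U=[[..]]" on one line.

  R1 -= -1·R0 → [0,1,-1,-1]
  R2 -= -3·R0 → [0,-1,0,-1]
  R3 -= 2·R0 → [0,-1,1,-2]
  R2 -= -1·R1 → [0,0,-1,-2]
  R3 -= -1·R1 → [0,0,0,-3]
  R3 -= 0·R2 → [0,0,0,-3]

L=[[1,0,0,0],[-1,1,0,0],[-3,-1,1,0],[2,-1,0,1]] U=[[-3,-3,1,2],[0,1,-1,-1],[0,0,-1,-2],[0,0,0,-3]]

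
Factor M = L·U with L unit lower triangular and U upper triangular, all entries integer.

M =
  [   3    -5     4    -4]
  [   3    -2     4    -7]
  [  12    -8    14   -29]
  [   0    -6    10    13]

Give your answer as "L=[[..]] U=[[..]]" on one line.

L=[[1,0,0,0],[1,1,0,0],[4,4,1,0],[0,-2,-5,1]] U=[[3,-5,4,-4],[0,3,0,-3],[0,0,-2,-1],[0,0,0,2]]

  R1 -= 1·R0 → [0,3,0,-3]
  R2 -= 4·R0 → [0,12,-2,-13]
  R3 -= 0·R0 → [0,-6,10,13]
  R2 -= 4·R1 → [0,0,-2,-1]
  R3 -= -2·R1 → [0,0,10,7]
  R3 -= -5·R2 → [0,0,0,2]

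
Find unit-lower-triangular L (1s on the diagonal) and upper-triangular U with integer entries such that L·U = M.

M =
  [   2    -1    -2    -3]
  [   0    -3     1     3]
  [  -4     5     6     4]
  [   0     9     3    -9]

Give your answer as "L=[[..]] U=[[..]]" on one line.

L=[[1,0,0,0],[0,1,0,0],[-2,-1,1,0],[0,-3,2,1]] U=[[2,-1,-2,-3],[0,-3,1,3],[0,0,3,1],[0,0,0,-2]]

  R1 -= 0·R0 → [0,-3,1,3]
  R2 -= -2·R0 → [0,3,2,-2]
  R3 -= 0·R0 → [0,9,3,-9]
  R2 -= -1·R1 → [0,0,3,1]
  R3 -= -3·R1 → [0,0,6,0]
  R3 -= 2·R2 → [0,0,0,-2]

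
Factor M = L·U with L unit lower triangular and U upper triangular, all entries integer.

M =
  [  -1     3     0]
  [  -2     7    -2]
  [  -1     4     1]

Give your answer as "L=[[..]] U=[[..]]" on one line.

  row1 -= 2·row0 → [0,1,-2]
  row2 -= 1·row0 → [0,1,1]
  row2 -= 1·row1 → [0,0,3]

L=[[1,0,0],[2,1,0],[1,1,1]] U=[[-1,3,0],[0,1,-2],[0,0,3]]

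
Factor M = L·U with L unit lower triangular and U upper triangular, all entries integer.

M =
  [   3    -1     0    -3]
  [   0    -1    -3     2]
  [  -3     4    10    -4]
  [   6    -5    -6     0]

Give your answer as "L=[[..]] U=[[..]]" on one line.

L=[[1,0,0,0],[0,1,0,0],[-1,-3,1,0],[2,3,3,1]] U=[[3,-1,0,-3],[0,-1,-3,2],[0,0,1,-1],[0,0,0,3]]

  R1 -= 0·R0 → [0,-1,-3,2]
  R2 -= -1·R0 → [0,3,10,-7]
  R3 -= 2·R0 → [0,-3,-6,6]
  R2 -= -3·R1 → [0,0,1,-1]
  R3 -= 3·R1 → [0,0,3,0]
  R3 -= 3·R2 → [0,0,0,3]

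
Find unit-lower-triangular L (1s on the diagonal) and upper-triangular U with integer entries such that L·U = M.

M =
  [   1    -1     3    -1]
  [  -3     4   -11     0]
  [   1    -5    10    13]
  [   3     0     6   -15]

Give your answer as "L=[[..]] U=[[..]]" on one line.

L=[[1,0,0,0],[-3,1,0,0],[1,-4,1,0],[3,3,-3,1]] U=[[1,-1,3,-1],[0,1,-2,-3],[0,0,-1,2],[0,0,0,3]]

  r1 -= -3·r0 → [0,1,-2,-3]
  r2 -= 1·r0 → [0,-4,7,14]
  r3 -= 3·r0 → [0,3,-3,-12]
  r2 -= -4·r1 → [0,0,-1,2]
  r3 -= 3·r1 → [0,0,3,-3]
  r3 -= -3·r2 → [0,0,0,3]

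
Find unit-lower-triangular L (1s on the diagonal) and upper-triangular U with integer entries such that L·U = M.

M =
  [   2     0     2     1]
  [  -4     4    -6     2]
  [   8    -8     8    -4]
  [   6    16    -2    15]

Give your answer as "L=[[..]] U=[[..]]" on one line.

L=[[1,0,0,0],[-2,1,0,0],[4,-2,1,0],[3,4,0,1]] U=[[2,0,2,1],[0,4,-2,4],[0,0,-4,0],[0,0,0,-4]]

  R1 -= -2·R0 → [0,4,-2,4]
  R2 -= 4·R0 → [0,-8,0,-8]
  R3 -= 3·R0 → [0,16,-8,12]
  R2 -= -2·R1 → [0,0,-4,0]
  R3 -= 4·R1 → [0,0,0,-4]
  R3 -= 0·R2 → [0,0,0,-4]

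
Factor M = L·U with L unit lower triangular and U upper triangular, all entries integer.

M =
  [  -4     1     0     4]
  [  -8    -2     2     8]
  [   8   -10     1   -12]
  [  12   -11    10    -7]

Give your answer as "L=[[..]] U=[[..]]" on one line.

  r1 -= 2·r0 → [0,-4,2,0]
  r2 -= -2·r0 → [0,-8,1,-4]
  r3 -= -3·r0 → [0,-8,10,5]
  r2 -= 2·r1 → [0,0,-3,-4]
  r3 -= 2·r1 → [0,0,6,5]
  r3 -= -2·r2 → [0,0,0,-3]

L=[[1,0,0,0],[2,1,0,0],[-2,2,1,0],[-3,2,-2,1]] U=[[-4,1,0,4],[0,-4,2,0],[0,0,-3,-4],[0,0,0,-3]]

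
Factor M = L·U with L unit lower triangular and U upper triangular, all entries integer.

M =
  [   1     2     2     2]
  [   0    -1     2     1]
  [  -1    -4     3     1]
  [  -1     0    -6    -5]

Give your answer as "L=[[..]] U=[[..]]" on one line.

L=[[1,0,0,0],[0,1,0,0],[-1,2,1,0],[-1,-2,0,1]] U=[[1,2,2,2],[0,-1,2,1],[0,0,1,1],[0,0,0,-1]]

  row1 -= 0·row0 → [0,-1,2,1]
  row2 -= -1·row0 → [0,-2,5,3]
  row3 -= -1·row0 → [0,2,-4,-3]
  row2 -= 2·row1 → [0,0,1,1]
  row3 -= -2·row1 → [0,0,0,-1]
  row3 -= 0·row2 → [0,0,0,-1]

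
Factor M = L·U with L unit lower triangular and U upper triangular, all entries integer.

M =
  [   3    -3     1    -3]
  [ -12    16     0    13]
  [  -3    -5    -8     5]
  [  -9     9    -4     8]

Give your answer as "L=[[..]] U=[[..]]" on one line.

L=[[1,0,0,0],[-4,1,0,0],[-1,-2,1,0],[-3,0,-1,1]] U=[[3,-3,1,-3],[0,4,4,1],[0,0,1,4],[0,0,0,3]]

  R1 -= -4·R0 → [0,4,4,1]
  R2 -= -1·R0 → [0,-8,-7,2]
  R3 -= -3·R0 → [0,0,-1,-1]
  R2 -= -2·R1 → [0,0,1,4]
  R3 -= 0·R1 → [0,0,-1,-1]
  R3 -= -1·R2 → [0,0,0,3]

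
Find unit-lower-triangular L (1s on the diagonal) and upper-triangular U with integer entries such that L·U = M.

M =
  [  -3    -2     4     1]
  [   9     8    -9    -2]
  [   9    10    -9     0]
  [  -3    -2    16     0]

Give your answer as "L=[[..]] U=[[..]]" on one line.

L=[[1,0,0,0],[-3,1,0,0],[-3,2,1,0],[1,0,-4,1]] U=[[-3,-2,4,1],[0,2,3,1],[0,0,-3,1],[0,0,0,3]]

  row1 -= -3·row0 → [0,2,3,1]
  row2 -= -3·row0 → [0,4,3,3]
  row3 -= 1·row0 → [0,0,12,-1]
  row2 -= 2·row1 → [0,0,-3,1]
  row3 -= 0·row1 → [0,0,12,-1]
  row3 -= -4·row2 → [0,0,0,3]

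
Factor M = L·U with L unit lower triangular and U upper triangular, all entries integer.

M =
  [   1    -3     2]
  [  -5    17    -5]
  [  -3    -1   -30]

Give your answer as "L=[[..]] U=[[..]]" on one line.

  R1 -= -5·R0 → [0,2,5]
  R2 -= -3·R0 → [0,-10,-24]
  R2 -= -5·R1 → [0,0,1]

L=[[1,0,0],[-5,1,0],[-3,-5,1]] U=[[1,-3,2],[0,2,5],[0,0,1]]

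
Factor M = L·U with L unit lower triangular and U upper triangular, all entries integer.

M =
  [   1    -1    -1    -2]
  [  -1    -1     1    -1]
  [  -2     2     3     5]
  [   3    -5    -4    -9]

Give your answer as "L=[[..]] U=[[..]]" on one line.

L=[[1,0,0,0],[-1,1,0,0],[-2,0,1,0],[3,1,-1,1]] U=[[1,-1,-1,-2],[0,-2,0,-3],[0,0,1,1],[0,0,0,1]]

  R1 -= -1·R0 → [0,-2,0,-3]
  R2 -= -2·R0 → [0,0,1,1]
  R3 -= 3·R0 → [0,-2,-1,-3]
  R2 -= 0·R1 → [0,0,1,1]
  R3 -= 1·R1 → [0,0,-1,0]
  R3 -= -1·R2 → [0,0,0,1]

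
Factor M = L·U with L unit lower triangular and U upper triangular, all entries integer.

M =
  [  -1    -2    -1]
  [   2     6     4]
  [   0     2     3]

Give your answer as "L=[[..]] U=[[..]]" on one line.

  R1 -= -2·R0 → [0,2,2]
  R2 -= 0·R0 → [0,2,3]
  R2 -= 1·R1 → [0,0,1]

L=[[1,0,0],[-2,1,0],[0,1,1]] U=[[-1,-2,-1],[0,2,2],[0,0,1]]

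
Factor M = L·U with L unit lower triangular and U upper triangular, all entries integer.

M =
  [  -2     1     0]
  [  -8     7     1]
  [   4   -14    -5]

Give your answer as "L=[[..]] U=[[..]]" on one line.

  r1 -= 4·r0 → [0,3,1]
  r2 -= -2·r0 → [0,-12,-5]
  r2 -= -4·r1 → [0,0,-1]

L=[[1,0,0],[4,1,0],[-2,-4,1]] U=[[-2,1,0],[0,3,1],[0,0,-1]]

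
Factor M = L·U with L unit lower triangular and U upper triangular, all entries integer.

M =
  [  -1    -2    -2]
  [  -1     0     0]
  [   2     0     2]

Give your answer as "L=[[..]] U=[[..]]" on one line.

L=[[1,0,0],[1,1,0],[-2,-2,1]] U=[[-1,-2,-2],[0,2,2],[0,0,2]]

  r1 -= 1·r0 → [0,2,2]
  r2 -= -2·r0 → [0,-4,-2]
  r2 -= -2·r1 → [0,0,2]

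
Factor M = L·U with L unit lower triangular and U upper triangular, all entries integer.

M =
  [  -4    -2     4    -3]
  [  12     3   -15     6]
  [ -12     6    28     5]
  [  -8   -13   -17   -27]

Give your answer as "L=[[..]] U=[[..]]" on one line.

  row1 -= -3·row0 → [0,-3,-3,-3]
  row2 -= 3·row0 → [0,12,16,14]
  row3 -= 2·row0 → [0,-9,-25,-21]
  row2 -= -4·row1 → [0,0,4,2]
  row3 -= 3·row1 → [0,0,-16,-12]
  row3 -= -4·row2 → [0,0,0,-4]

L=[[1,0,0,0],[-3,1,0,0],[3,-4,1,0],[2,3,-4,1]] U=[[-4,-2,4,-3],[0,-3,-3,-3],[0,0,4,2],[0,0,0,-4]]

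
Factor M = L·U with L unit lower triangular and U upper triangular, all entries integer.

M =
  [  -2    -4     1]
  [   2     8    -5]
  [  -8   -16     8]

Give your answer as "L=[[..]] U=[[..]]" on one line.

  r1 -= -1·r0 → [0,4,-4]
  r2 -= 4·r0 → [0,0,4]
  r2 -= 0·r1 → [0,0,4]

L=[[1,0,0],[-1,1,0],[4,0,1]] U=[[-2,-4,1],[0,4,-4],[0,0,4]]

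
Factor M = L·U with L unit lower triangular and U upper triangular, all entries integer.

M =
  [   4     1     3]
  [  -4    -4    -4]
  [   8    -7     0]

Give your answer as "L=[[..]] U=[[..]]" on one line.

  R1 -= -1·R0 → [0,-3,-1]
  R2 -= 2·R0 → [0,-9,-6]
  R2 -= 3·R1 → [0,0,-3]

L=[[1,0,0],[-1,1,0],[2,3,1]] U=[[4,1,3],[0,-3,-1],[0,0,-3]]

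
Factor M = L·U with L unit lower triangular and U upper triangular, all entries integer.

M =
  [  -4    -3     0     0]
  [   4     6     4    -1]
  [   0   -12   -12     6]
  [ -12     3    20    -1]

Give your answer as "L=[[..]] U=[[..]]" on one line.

L=[[1,0,0,0],[-1,1,0,0],[0,-4,1,0],[3,4,1,1]] U=[[-4,-3,0,0],[0,3,4,-1],[0,0,4,2],[0,0,0,1]]

  row1 -= -1·row0 → [0,3,4,-1]
  row2 -= 0·row0 → [0,-12,-12,6]
  row3 -= 3·row0 → [0,12,20,-1]
  row2 -= -4·row1 → [0,0,4,2]
  row3 -= 4·row1 → [0,0,4,3]
  row3 -= 1·row2 → [0,0,0,1]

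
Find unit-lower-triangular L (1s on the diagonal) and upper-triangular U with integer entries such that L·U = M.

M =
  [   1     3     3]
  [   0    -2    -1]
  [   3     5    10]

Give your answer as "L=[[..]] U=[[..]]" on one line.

L=[[1,0,0],[0,1,0],[3,2,1]] U=[[1,3,3],[0,-2,-1],[0,0,3]]

  row1 -= 0·row0 → [0,-2,-1]
  row2 -= 3·row0 → [0,-4,1]
  row2 -= 2·row1 → [0,0,3]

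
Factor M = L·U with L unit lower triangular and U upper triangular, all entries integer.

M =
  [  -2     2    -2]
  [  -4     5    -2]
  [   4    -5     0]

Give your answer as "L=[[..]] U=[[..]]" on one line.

  row1 -= 2·row0 → [0,1,2]
  row2 -= -2·row0 → [0,-1,-4]
  row2 -= -1·row1 → [0,0,-2]

L=[[1,0,0],[2,1,0],[-2,-1,1]] U=[[-2,2,-2],[0,1,2],[0,0,-2]]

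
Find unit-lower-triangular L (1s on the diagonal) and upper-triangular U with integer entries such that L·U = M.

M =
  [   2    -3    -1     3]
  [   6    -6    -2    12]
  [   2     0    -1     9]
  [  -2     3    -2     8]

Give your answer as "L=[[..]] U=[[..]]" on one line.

L=[[1,0,0,0],[3,1,0,0],[1,1,1,0],[-1,0,3,1]] U=[[2,-3,-1,3],[0,3,1,3],[0,0,-1,3],[0,0,0,2]]

  R1 -= 3·R0 → [0,3,1,3]
  R2 -= 1·R0 → [0,3,0,6]
  R3 -= -1·R0 → [0,0,-3,11]
  R2 -= 1·R1 → [0,0,-1,3]
  R3 -= 0·R1 → [0,0,-3,11]
  R3 -= 3·R2 → [0,0,0,2]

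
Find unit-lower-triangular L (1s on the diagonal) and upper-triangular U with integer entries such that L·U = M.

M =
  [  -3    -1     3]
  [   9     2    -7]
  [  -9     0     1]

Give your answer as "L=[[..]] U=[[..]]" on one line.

  r1 -= -3·r0 → [0,-1,2]
  r2 -= 3·r0 → [0,3,-8]
  r2 -= -3·r1 → [0,0,-2]

L=[[1,0,0],[-3,1,0],[3,-3,1]] U=[[-3,-1,3],[0,-1,2],[0,0,-2]]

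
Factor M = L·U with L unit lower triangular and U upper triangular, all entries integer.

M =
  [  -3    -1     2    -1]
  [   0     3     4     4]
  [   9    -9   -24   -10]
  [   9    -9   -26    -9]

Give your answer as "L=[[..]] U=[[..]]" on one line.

  R1 -= 0·R0 → [0,3,4,4]
  R2 -= -3·R0 → [0,-12,-18,-13]
  R3 -= -3·R0 → [0,-12,-20,-12]
  R2 -= -4·R1 → [0,0,-2,3]
  R3 -= -4·R1 → [0,0,-4,4]
  R3 -= 2·R2 → [0,0,0,-2]

L=[[1,0,0,0],[0,1,0,0],[-3,-4,1,0],[-3,-4,2,1]] U=[[-3,-1,2,-1],[0,3,4,4],[0,0,-2,3],[0,0,0,-2]]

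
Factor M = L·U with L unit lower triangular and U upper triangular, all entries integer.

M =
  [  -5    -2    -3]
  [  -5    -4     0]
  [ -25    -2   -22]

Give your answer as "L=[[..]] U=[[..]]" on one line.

  r1 -= 1·r0 → [0,-2,3]
  r2 -= 5·r0 → [0,8,-7]
  r2 -= -4·r1 → [0,0,5]

L=[[1,0,0],[1,1,0],[5,-4,1]] U=[[-5,-2,-3],[0,-2,3],[0,0,5]]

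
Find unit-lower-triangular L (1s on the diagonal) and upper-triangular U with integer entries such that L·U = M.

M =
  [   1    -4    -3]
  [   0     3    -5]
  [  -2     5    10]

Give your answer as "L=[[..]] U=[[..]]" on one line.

L=[[1,0,0],[0,1,0],[-2,-1,1]] U=[[1,-4,-3],[0,3,-5],[0,0,-1]]

  row1 -= 0·row0 → [0,3,-5]
  row2 -= -2·row0 → [0,-3,4]
  row2 -= -1·row1 → [0,0,-1]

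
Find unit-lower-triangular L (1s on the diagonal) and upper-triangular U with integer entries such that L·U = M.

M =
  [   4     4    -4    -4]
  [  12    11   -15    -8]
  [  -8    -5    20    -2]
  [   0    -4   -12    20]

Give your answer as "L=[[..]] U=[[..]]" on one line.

  r1 -= 3·r0 → [0,-1,-3,4]
  r2 -= -2·r0 → [0,3,12,-10]
  r3 -= 0·r0 → [0,-4,-12,20]
  r2 -= -3·r1 → [0,0,3,2]
  r3 -= 4·r1 → [0,0,0,4]
  r3 -= 0·r2 → [0,0,0,4]

L=[[1,0,0,0],[3,1,0,0],[-2,-3,1,0],[0,4,0,1]] U=[[4,4,-4,-4],[0,-1,-3,4],[0,0,3,2],[0,0,0,4]]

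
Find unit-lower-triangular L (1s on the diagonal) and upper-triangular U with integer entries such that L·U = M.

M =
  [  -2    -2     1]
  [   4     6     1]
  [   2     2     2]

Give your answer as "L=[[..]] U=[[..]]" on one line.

  r1 -= -2·r0 → [0,2,3]
  r2 -= -1·r0 → [0,0,3]
  r2 -= 0·r1 → [0,0,3]

L=[[1,0,0],[-2,1,0],[-1,0,1]] U=[[-2,-2,1],[0,2,3],[0,0,3]]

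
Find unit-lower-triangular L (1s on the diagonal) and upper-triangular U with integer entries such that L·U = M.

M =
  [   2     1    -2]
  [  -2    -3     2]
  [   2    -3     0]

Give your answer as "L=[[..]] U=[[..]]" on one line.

  row1 -= -1·row0 → [0,-2,0]
  row2 -= 1·row0 → [0,-4,2]
  row2 -= 2·row1 → [0,0,2]

L=[[1,0,0],[-1,1,0],[1,2,1]] U=[[2,1,-2],[0,-2,0],[0,0,2]]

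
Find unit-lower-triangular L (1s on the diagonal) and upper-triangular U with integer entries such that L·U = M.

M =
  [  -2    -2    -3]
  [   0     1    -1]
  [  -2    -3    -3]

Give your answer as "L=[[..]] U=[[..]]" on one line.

L=[[1,0,0],[0,1,0],[1,-1,1]] U=[[-2,-2,-3],[0,1,-1],[0,0,-1]]

  R1 -= 0·R0 → [0,1,-1]
  R2 -= 1·R0 → [0,-1,0]
  R2 -= -1·R1 → [0,0,-1]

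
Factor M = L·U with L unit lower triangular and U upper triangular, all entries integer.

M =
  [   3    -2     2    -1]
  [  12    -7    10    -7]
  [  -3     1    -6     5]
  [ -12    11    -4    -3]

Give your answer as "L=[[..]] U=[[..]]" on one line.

L=[[1,0,0,0],[4,1,0,0],[-1,-1,1,0],[-4,3,1,1]] U=[[3,-2,2,-1],[0,1,2,-3],[0,0,-2,1],[0,0,0,1]]

  row1 -= 4·row0 → [0,1,2,-3]
  row2 -= -1·row0 → [0,-1,-4,4]
  row3 -= -4·row0 → [0,3,4,-7]
  row2 -= -1·row1 → [0,0,-2,1]
  row3 -= 3·row1 → [0,0,-2,2]
  row3 -= 1·row2 → [0,0,0,1]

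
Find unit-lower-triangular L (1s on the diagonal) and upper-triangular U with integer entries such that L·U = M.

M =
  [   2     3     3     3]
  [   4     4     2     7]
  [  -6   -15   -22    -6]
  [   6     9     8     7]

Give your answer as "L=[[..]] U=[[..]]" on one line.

L=[[1,0,0,0],[2,1,0,0],[-3,3,1,0],[3,0,1,1]] U=[[2,3,3,3],[0,-2,-4,1],[0,0,-1,0],[0,0,0,-2]]

  R1 -= 2·R0 → [0,-2,-4,1]
  R2 -= -3·R0 → [0,-6,-13,3]
  R3 -= 3·R0 → [0,0,-1,-2]
  R2 -= 3·R1 → [0,0,-1,0]
  R3 -= 0·R1 → [0,0,-1,-2]
  R3 -= 1·R2 → [0,0,0,-2]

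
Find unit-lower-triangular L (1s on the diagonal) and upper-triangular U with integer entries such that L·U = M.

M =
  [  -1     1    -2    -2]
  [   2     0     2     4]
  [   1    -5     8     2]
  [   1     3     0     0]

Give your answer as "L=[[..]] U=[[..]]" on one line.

  row1 -= -2·row0 → [0,2,-2,0]
  row2 -= -1·row0 → [0,-4,6,0]
  row3 -= -1·row0 → [0,4,-2,-2]
  row2 -= -2·row1 → [0,0,2,0]
  row3 -= 2·row1 → [0,0,2,-2]
  row3 -= 1·row2 → [0,0,0,-2]

L=[[1,0,0,0],[-2,1,0,0],[-1,-2,1,0],[-1,2,1,1]] U=[[-1,1,-2,-2],[0,2,-2,0],[0,0,2,0],[0,0,0,-2]]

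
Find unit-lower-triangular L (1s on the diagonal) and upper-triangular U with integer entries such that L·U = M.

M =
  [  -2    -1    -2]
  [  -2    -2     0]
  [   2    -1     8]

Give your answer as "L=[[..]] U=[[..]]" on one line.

L=[[1,0,0],[1,1,0],[-1,2,1]] U=[[-2,-1,-2],[0,-1,2],[0,0,2]]

  r1 -= 1·r0 → [0,-1,2]
  r2 -= -1·r0 → [0,-2,6]
  r2 -= 2·r1 → [0,0,2]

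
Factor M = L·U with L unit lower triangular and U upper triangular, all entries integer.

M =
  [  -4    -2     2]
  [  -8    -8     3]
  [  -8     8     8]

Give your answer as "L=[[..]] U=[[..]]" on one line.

L=[[1,0,0],[2,1,0],[2,-3,1]] U=[[-4,-2,2],[0,-4,-1],[0,0,1]]

  r1 -= 2·r0 → [0,-4,-1]
  r2 -= 2·r0 → [0,12,4]
  r2 -= -3·r1 → [0,0,1]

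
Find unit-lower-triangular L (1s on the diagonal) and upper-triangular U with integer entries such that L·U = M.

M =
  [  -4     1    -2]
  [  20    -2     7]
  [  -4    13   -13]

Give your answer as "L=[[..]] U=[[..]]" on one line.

L=[[1,0,0],[-5,1,0],[1,4,1]] U=[[-4,1,-2],[0,3,-3],[0,0,1]]

  row1 -= -5·row0 → [0,3,-3]
  row2 -= 1·row0 → [0,12,-11]
  row2 -= 4·row1 → [0,0,1]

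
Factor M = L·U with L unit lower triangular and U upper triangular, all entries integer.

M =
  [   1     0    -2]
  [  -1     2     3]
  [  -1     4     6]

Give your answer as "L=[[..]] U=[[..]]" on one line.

L=[[1,0,0],[-1,1,0],[-1,2,1]] U=[[1,0,-2],[0,2,1],[0,0,2]]

  R1 -= -1·R0 → [0,2,1]
  R2 -= -1·R0 → [0,4,4]
  R2 -= 2·R1 → [0,0,2]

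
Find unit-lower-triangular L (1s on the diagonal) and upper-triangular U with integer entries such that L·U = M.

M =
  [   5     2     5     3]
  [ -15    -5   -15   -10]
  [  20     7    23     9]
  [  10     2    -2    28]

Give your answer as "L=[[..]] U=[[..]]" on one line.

  R1 -= -3·R0 → [0,1,0,-1]
  R2 -= 4·R0 → [0,-1,3,-3]
  R3 -= 2·R0 → [0,-2,-12,22]
  R2 -= -1·R1 → [0,0,3,-4]
  R3 -= -2·R1 → [0,0,-12,20]
  R3 -= -4·R2 → [0,0,0,4]

L=[[1,0,0,0],[-3,1,0,0],[4,-1,1,0],[2,-2,-4,1]] U=[[5,2,5,3],[0,1,0,-1],[0,0,3,-4],[0,0,0,4]]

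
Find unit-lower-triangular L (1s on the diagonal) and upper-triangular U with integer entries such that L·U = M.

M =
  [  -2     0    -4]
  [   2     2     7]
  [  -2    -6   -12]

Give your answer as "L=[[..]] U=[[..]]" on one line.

  row1 -= -1·row0 → [0,2,3]
  row2 -= 1·row0 → [0,-6,-8]
  row2 -= -3·row1 → [0,0,1]

L=[[1,0,0],[-1,1,0],[1,-3,1]] U=[[-2,0,-4],[0,2,3],[0,0,1]]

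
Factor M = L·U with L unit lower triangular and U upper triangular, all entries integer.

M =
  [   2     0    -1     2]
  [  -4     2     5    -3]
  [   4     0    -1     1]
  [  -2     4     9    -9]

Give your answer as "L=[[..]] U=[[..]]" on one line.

  row1 -= -2·row0 → [0,2,3,1]
  row2 -= 2·row0 → [0,0,1,-3]
  row3 -= -1·row0 → [0,4,8,-7]
  row2 -= 0·row1 → [0,0,1,-3]
  row3 -= 2·row1 → [0,0,2,-9]
  row3 -= 2·row2 → [0,0,0,-3]

L=[[1,0,0,0],[-2,1,0,0],[2,0,1,0],[-1,2,2,1]] U=[[2,0,-1,2],[0,2,3,1],[0,0,1,-3],[0,0,0,-3]]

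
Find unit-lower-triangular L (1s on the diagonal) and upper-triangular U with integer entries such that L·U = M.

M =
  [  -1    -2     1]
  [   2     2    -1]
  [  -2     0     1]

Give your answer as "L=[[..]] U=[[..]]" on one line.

  r1 -= -2·r0 → [0,-2,1]
  r2 -= 2·r0 → [0,4,-1]
  r2 -= -2·r1 → [0,0,1]

L=[[1,0,0],[-2,1,0],[2,-2,1]] U=[[-1,-2,1],[0,-2,1],[0,0,1]]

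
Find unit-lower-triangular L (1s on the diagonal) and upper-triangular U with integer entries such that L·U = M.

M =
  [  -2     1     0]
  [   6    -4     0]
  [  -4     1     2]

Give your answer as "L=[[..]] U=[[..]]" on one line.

L=[[1,0,0],[-3,1,0],[2,1,1]] U=[[-2,1,0],[0,-1,0],[0,0,2]]

  R1 -= -3·R0 → [0,-1,0]
  R2 -= 2·R0 → [0,-1,2]
  R2 -= 1·R1 → [0,0,2]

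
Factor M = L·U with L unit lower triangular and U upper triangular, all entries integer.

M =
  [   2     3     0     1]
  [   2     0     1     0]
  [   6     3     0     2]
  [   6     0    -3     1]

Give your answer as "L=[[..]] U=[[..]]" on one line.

L=[[1,0,0,0],[1,1,0,0],[3,2,1,0],[3,3,3,1]] U=[[2,3,0,1],[0,-3,1,-1],[0,0,-2,1],[0,0,0,-2]]

  r1 -= 1·r0 → [0,-3,1,-1]
  r2 -= 3·r0 → [0,-6,0,-1]
  r3 -= 3·r0 → [0,-9,-3,-2]
  r2 -= 2·r1 → [0,0,-2,1]
  r3 -= 3·r1 → [0,0,-6,1]
  r3 -= 3·r2 → [0,0,0,-2]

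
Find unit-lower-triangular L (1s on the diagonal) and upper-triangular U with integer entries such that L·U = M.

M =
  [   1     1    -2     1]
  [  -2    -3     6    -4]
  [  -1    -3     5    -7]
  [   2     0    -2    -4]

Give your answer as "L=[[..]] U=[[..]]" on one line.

L=[[1,0,0,0],[-2,1,0,0],[-1,2,1,0],[2,2,2,1]] U=[[1,1,-2,1],[0,-1,2,-2],[0,0,-1,-2],[0,0,0,2]]

  row1 -= -2·row0 → [0,-1,2,-2]
  row2 -= -1·row0 → [0,-2,3,-6]
  row3 -= 2·row0 → [0,-2,2,-6]
  row2 -= 2·row1 → [0,0,-1,-2]
  row3 -= 2·row1 → [0,0,-2,-2]
  row3 -= 2·row2 → [0,0,0,2]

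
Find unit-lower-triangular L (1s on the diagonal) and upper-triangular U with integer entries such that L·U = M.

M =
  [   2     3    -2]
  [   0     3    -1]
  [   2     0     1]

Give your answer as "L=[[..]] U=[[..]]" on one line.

  r1 -= 0·r0 → [0,3,-1]
  r2 -= 1·r0 → [0,-3,3]
  r2 -= -1·r1 → [0,0,2]

L=[[1,0,0],[0,1,0],[1,-1,1]] U=[[2,3,-2],[0,3,-1],[0,0,2]]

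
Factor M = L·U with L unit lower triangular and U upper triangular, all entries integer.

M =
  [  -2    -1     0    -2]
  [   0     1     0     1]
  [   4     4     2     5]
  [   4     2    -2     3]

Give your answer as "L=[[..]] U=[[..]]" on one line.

L=[[1,0,0,0],[0,1,0,0],[-2,2,1,0],[-2,0,-1,1]] U=[[-2,-1,0,-2],[0,1,0,1],[0,0,2,-1],[0,0,0,-2]]

  row1 -= 0·row0 → [0,1,0,1]
  row2 -= -2·row0 → [0,2,2,1]
  row3 -= -2·row0 → [0,0,-2,-1]
  row2 -= 2·row1 → [0,0,2,-1]
  row3 -= 0·row1 → [0,0,-2,-1]
  row3 -= -1·row2 → [0,0,0,-2]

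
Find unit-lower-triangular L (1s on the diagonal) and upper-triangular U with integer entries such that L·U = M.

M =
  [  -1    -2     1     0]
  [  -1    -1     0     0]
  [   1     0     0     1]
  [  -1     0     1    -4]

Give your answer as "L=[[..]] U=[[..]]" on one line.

  R1 -= 1·R0 → [0,1,-1,0]
  R2 -= -1·R0 → [0,-2,1,1]
  R3 -= 1·R0 → [0,2,0,-4]
  R2 -= -2·R1 → [0,0,-1,1]
  R3 -= 2·R1 → [0,0,2,-4]
  R3 -= -2·R2 → [0,0,0,-2]

L=[[1,0,0,0],[1,1,0,0],[-1,-2,1,0],[1,2,-2,1]] U=[[-1,-2,1,0],[0,1,-1,0],[0,0,-1,1],[0,0,0,-2]]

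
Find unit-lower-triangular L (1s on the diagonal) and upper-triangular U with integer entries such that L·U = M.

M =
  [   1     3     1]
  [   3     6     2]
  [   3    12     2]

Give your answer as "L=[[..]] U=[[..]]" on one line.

  R1 -= 3·R0 → [0,-3,-1]
  R2 -= 3·R0 → [0,3,-1]
  R2 -= -1·R1 → [0,0,-2]

L=[[1,0,0],[3,1,0],[3,-1,1]] U=[[1,3,1],[0,-3,-1],[0,0,-2]]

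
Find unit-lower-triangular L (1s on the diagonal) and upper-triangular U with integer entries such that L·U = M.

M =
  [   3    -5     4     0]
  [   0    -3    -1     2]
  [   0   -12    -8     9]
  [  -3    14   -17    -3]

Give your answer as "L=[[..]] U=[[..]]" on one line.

  r1 -= 0·r0 → [0,-3,-1,2]
  r2 -= 0·r0 → [0,-12,-8,9]
  r3 -= -1·r0 → [0,9,-13,-3]
  r2 -= 4·r1 → [0,0,-4,1]
  r3 -= -3·r1 → [0,0,-16,3]
  r3 -= 4·r2 → [0,0,0,-1]

L=[[1,0,0,0],[0,1,0,0],[0,4,1,0],[-1,-3,4,1]] U=[[3,-5,4,0],[0,-3,-1,2],[0,0,-4,1],[0,0,0,-1]]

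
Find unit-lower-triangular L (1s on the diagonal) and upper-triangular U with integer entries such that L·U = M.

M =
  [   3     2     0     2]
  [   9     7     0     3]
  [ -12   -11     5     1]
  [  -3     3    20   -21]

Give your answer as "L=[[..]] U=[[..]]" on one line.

L=[[1,0,0,0],[3,1,0,0],[-4,-3,1,0],[-1,5,4,1]] U=[[3,2,0,2],[0,1,0,-3],[0,0,5,0],[0,0,0,-4]]

  R1 -= 3·R0 → [0,1,0,-3]
  R2 -= -4·R0 → [0,-3,5,9]
  R3 -= -1·R0 → [0,5,20,-19]
  R2 -= -3·R1 → [0,0,5,0]
  R3 -= 5·R1 → [0,0,20,-4]
  R3 -= 4·R2 → [0,0,0,-4]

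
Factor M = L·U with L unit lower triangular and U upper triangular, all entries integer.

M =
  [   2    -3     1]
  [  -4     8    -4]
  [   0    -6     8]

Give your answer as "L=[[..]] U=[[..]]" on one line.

  row1 -= -2·row0 → [0,2,-2]
  row2 -= 0·row0 → [0,-6,8]
  row2 -= -3·row1 → [0,0,2]

L=[[1,0,0],[-2,1,0],[0,-3,1]] U=[[2,-3,1],[0,2,-2],[0,0,2]]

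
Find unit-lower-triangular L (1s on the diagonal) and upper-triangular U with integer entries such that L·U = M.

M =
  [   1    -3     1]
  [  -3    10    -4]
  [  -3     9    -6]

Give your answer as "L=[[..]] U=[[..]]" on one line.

L=[[1,0,0],[-3,1,0],[-3,0,1]] U=[[1,-3,1],[0,1,-1],[0,0,-3]]

  r1 -= -3·r0 → [0,1,-1]
  r2 -= -3·r0 → [0,0,-3]
  r2 -= 0·r1 → [0,0,-3]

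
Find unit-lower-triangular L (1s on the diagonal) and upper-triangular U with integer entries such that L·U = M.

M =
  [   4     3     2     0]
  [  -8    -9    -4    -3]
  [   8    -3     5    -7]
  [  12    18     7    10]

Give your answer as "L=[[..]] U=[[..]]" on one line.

  r1 -= -2·r0 → [0,-3,0,-3]
  r2 -= 2·r0 → [0,-9,1,-7]
  r3 -= 3·r0 → [0,9,1,10]
  r2 -= 3·r1 → [0,0,1,2]
  r3 -= -3·r1 → [0,0,1,1]
  r3 -= 1·r2 → [0,0,0,-1]

L=[[1,0,0,0],[-2,1,0,0],[2,3,1,0],[3,-3,1,1]] U=[[4,3,2,0],[0,-3,0,-3],[0,0,1,2],[0,0,0,-1]]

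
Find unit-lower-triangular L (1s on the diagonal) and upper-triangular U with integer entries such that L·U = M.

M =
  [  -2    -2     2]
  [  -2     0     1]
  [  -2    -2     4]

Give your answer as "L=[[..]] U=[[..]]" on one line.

  r1 -= 1·r0 → [0,2,-1]
  r2 -= 1·r0 → [0,0,2]
  r2 -= 0·r1 → [0,0,2]

L=[[1,0,0],[1,1,0],[1,0,1]] U=[[-2,-2,2],[0,2,-1],[0,0,2]]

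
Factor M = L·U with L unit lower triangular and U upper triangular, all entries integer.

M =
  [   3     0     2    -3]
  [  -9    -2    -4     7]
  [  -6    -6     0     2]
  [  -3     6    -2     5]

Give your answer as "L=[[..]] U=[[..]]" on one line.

  r1 -= -3·r0 → [0,-2,2,-2]
  r2 -= -2·r0 → [0,-6,4,-4]
  r3 -= -1·r0 → [0,6,0,2]
  r2 -= 3·r1 → [0,0,-2,2]
  r3 -= -3·r1 → [0,0,6,-4]
  r3 -= -3·r2 → [0,0,0,2]

L=[[1,0,0,0],[-3,1,0,0],[-2,3,1,0],[-1,-3,-3,1]] U=[[3,0,2,-3],[0,-2,2,-2],[0,0,-2,2],[0,0,0,2]]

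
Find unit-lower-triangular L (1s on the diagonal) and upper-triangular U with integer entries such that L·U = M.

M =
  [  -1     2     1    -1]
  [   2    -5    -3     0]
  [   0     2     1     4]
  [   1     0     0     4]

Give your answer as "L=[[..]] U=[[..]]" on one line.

  R1 -= -2·R0 → [0,-1,-1,-2]
  R2 -= 0·R0 → [0,2,1,4]
  R3 -= -1·R0 → [0,2,1,3]
  R2 -= -2·R1 → [0,0,-1,0]
  R3 -= -2·R1 → [0,0,-1,-1]
  R3 -= 1·R2 → [0,0,0,-1]

L=[[1,0,0,0],[-2,1,0,0],[0,-2,1,0],[-1,-2,1,1]] U=[[-1,2,1,-1],[0,-1,-1,-2],[0,0,-1,0],[0,0,0,-1]]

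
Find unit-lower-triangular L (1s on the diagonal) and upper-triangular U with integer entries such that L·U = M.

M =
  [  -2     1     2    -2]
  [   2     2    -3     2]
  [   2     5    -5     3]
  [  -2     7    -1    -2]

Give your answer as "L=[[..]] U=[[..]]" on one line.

L=[[1,0,0,0],[-1,1,0,0],[-1,2,1,0],[1,2,1,1]] U=[[-2,1,2,-2],[0,3,-1,0],[0,0,-1,1],[0,0,0,-1]]

  R1 -= -1·R0 → [0,3,-1,0]
  R2 -= -1·R0 → [0,6,-3,1]
  R3 -= 1·R0 → [0,6,-3,0]
  R2 -= 2·R1 → [0,0,-1,1]
  R3 -= 2·R1 → [0,0,-1,0]
  R3 -= 1·R2 → [0,0,0,-1]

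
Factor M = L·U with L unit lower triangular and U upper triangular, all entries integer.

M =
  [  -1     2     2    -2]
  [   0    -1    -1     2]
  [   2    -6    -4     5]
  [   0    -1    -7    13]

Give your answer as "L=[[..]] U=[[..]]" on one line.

  R1 -= 0·R0 → [0,-1,-1,2]
  R2 -= -2·R0 → [0,-2,0,1]
  R3 -= 0·R0 → [0,-1,-7,13]
  R2 -= 2·R1 → [0,0,2,-3]
  R3 -= 1·R1 → [0,0,-6,11]
  R3 -= -3·R2 → [0,0,0,2]

L=[[1,0,0,0],[0,1,0,0],[-2,2,1,0],[0,1,-3,1]] U=[[-1,2,2,-2],[0,-1,-1,2],[0,0,2,-3],[0,0,0,2]]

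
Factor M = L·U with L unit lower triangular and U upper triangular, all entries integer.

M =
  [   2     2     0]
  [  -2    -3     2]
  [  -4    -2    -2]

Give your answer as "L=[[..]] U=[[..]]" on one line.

L=[[1,0,0],[-1,1,0],[-2,-2,1]] U=[[2,2,0],[0,-1,2],[0,0,2]]

  R1 -= -1·R0 → [0,-1,2]
  R2 -= -2·R0 → [0,2,-2]
  R2 -= -2·R1 → [0,0,2]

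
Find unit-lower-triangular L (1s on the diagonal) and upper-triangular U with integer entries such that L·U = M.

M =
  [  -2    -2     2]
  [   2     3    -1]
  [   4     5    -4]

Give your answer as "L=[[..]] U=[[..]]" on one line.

L=[[1,0,0],[-1,1,0],[-2,1,1]] U=[[-2,-2,2],[0,1,1],[0,0,-1]]

  row1 -= -1·row0 → [0,1,1]
  row2 -= -2·row0 → [0,1,0]
  row2 -= 1·row1 → [0,0,-1]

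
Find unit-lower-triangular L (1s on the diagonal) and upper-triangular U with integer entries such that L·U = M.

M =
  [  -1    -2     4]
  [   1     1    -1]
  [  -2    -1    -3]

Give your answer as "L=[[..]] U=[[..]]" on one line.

L=[[1,0,0],[-1,1,0],[2,-3,1]] U=[[-1,-2,4],[0,-1,3],[0,0,-2]]

  R1 -= -1·R0 → [0,-1,3]
  R2 -= 2·R0 → [0,3,-11]
  R2 -= -3·R1 → [0,0,-2]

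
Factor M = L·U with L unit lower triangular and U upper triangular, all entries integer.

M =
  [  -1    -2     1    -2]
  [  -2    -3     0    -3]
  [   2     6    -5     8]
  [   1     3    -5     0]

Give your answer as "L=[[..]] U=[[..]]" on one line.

  R1 -= 2·R0 → [0,1,-2,1]
  R2 -= -2·R0 → [0,2,-3,4]
  R3 -= -1·R0 → [0,1,-4,-2]
  R2 -= 2·R1 → [0,0,1,2]
  R3 -= 1·R1 → [0,0,-2,-3]
  R3 -= -2·R2 → [0,0,0,1]

L=[[1,0,0,0],[2,1,0,0],[-2,2,1,0],[-1,1,-2,1]] U=[[-1,-2,1,-2],[0,1,-2,1],[0,0,1,2],[0,0,0,1]]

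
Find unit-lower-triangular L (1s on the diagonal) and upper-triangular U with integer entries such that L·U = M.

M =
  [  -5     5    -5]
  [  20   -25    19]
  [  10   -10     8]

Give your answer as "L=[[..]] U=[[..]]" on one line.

L=[[1,0,0],[-4,1,0],[-2,0,1]] U=[[-5,5,-5],[0,-5,-1],[0,0,-2]]

  r1 -= -4·r0 → [0,-5,-1]
  r2 -= -2·r0 → [0,0,-2]
  r2 -= 0·r1 → [0,0,-2]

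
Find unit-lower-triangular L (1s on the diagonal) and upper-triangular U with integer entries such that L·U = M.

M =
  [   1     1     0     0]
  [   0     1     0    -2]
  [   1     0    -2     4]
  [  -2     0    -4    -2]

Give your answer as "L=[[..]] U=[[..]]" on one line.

  r1 -= 0·r0 → [0,1,0,-2]
  r2 -= 1·r0 → [0,-1,-2,4]
  r3 -= -2·r0 → [0,2,-4,-2]
  r2 -= -1·r1 → [0,0,-2,2]
  r3 -= 2·r1 → [0,0,-4,2]
  r3 -= 2·r2 → [0,0,0,-2]

L=[[1,0,0,0],[0,1,0,0],[1,-1,1,0],[-2,2,2,1]] U=[[1,1,0,0],[0,1,0,-2],[0,0,-2,2],[0,0,0,-2]]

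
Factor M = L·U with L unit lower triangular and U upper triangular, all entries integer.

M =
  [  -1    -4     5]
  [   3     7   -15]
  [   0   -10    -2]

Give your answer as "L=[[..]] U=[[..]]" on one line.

  row1 -= -3·row0 → [0,-5,0]
  row2 -= 0·row0 → [0,-10,-2]
  row2 -= 2·row1 → [0,0,-2]

L=[[1,0,0],[-3,1,0],[0,2,1]] U=[[-1,-4,5],[0,-5,0],[0,0,-2]]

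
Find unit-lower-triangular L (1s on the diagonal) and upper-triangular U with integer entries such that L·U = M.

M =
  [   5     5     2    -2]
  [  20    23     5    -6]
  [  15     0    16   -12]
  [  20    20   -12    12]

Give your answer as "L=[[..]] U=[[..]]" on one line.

L=[[1,0,0,0],[4,1,0,0],[3,-5,1,0],[4,0,4,1]] U=[[5,5,2,-2],[0,3,-3,2],[0,0,-5,4],[0,0,0,4]]

  R1 -= 4·R0 → [0,3,-3,2]
  R2 -= 3·R0 → [0,-15,10,-6]
  R3 -= 4·R0 → [0,0,-20,20]
  R2 -= -5·R1 → [0,0,-5,4]
  R3 -= 0·R1 → [0,0,-20,20]
  R3 -= 4·R2 → [0,0,0,4]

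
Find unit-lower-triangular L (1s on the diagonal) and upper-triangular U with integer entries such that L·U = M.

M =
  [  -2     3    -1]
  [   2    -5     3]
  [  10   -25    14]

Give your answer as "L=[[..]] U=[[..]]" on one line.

  row1 -= -1·row0 → [0,-2,2]
  row2 -= -5·row0 → [0,-10,9]
  row2 -= 5·row1 → [0,0,-1]

L=[[1,0,0],[-1,1,0],[-5,5,1]] U=[[-2,3,-1],[0,-2,2],[0,0,-1]]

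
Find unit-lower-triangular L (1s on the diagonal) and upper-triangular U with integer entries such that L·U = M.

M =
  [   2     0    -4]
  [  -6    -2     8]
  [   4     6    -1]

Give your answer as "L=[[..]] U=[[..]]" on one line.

  r1 -= -3·r0 → [0,-2,-4]
  r2 -= 2·r0 → [0,6,7]
  r2 -= -3·r1 → [0,0,-5]

L=[[1,0,0],[-3,1,0],[2,-3,1]] U=[[2,0,-4],[0,-2,-4],[0,0,-5]]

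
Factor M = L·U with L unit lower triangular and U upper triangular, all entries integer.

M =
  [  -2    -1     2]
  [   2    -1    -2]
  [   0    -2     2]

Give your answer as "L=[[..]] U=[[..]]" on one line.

  row1 -= -1·row0 → [0,-2,0]
  row2 -= 0·row0 → [0,-2,2]
  row2 -= 1·row1 → [0,0,2]

L=[[1,0,0],[-1,1,0],[0,1,1]] U=[[-2,-1,2],[0,-2,0],[0,0,2]]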